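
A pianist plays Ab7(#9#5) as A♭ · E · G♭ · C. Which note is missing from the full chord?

B

Ab7(#9#5) = A♭, C, E, G♭, B. The voicing lacks the 9th (augmented 9th), B.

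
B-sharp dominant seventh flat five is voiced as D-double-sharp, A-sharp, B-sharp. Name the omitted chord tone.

B-sharp dominant seventh flat five = B-sharp, D-double-sharp, F-sharp, A-sharp. The voicing lacks the 5th (diminished 5th), F-sharp.

F-sharp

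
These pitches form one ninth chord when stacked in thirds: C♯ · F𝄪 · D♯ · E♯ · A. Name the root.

Arranged so that each adjacent pair is a third by letter name: D♯ – F𝄪 – A – C♯ – E♯.
The bottom of that stack, D♯, is the root (this is D♯ dominant ninth flat five).

D♯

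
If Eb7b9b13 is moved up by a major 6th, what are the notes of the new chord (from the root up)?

Transposed root: Eb → C (major 6th up). So we spell C dominant seventh flat nine flat thirteen:
C — root
E — major 3rd
G — perfect 5th
Bb — minor 7th
Db — minor 9th
Ab — minor 13th

C  E  G  Bb  Db  Ab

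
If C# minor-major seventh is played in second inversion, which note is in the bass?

C# minor-major seventh = C♯–E–G♯–B♯. Second inversion → fifth in the bass = G♯.

G♯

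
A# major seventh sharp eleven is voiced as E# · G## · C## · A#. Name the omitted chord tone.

D##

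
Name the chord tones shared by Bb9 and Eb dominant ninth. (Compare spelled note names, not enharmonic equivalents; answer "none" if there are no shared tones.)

Bb, F

Bb9: Bb D F Ab C
Eb dominant ninth: Eb G Bb Db F
Common to both → Bb, F.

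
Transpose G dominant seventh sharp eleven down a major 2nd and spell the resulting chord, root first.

F  A  C  Eb  B

Transposed root: G → F (major 2nd down). So we spell F dominant seventh sharp eleven:
Root: F
Major 3rd (3rd): A
Perfect 5th (5th): C
Minor 7th (7th): Eb
Augmented 11th (11th): B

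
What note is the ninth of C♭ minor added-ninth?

C♭ minor added-ninth is built on C-flat; its 9th is a major 9th above the root.
A second above C uses the letter D, and the major 9th above C-flat is D-flat.

D-flat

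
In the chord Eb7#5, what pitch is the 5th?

Root of Eb7#5 = Eb. The 5th is an augmented 5th: Eb up an augmented 5th → B.

B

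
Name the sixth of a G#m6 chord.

Root of G#m6 = G♯. The 6th is a major 6th: G♯ up a major 6th → E♯.

E♯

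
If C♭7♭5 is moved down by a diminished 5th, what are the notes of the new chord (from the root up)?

F  A  C♭  E♭

A diminished 5th down from C♭ is F, so the new chord is F dominant seventh flat five.
Root: F
Major 3rd (3rd): A
Diminished 5th (5th): C♭
Minor 7th (7th): E♭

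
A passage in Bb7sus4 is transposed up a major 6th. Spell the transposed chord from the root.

G, C, D, F

A major 6th up from B♭ is G, so the new chord is G dominant seventh suspended fourth.
G — root
C — perfect 4th
D — perfect 5th
F — minor 7th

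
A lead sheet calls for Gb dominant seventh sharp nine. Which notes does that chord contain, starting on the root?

Gb dominant seventh sharp nine: dominant seventh sharp nine on Gb.
root → Gb
3rd (major 3rd) → Bb
5th (perfect 5th) → Db
7th (minor 7th) → Fb
9th (augmented 9th) → A

Gb, Bb, Db, Fb, A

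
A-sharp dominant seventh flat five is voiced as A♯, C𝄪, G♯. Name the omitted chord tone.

The full A-sharp dominant seventh flat five chord is A♯, C𝄪, E, G♯.
Comparing with the voicing, the diminished 5th (5th) — E — is absent.

E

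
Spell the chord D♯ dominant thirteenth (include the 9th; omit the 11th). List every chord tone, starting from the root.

D# F## A# C# E# B#

Root D#, quality dominant thirteenth:
D# — root
F## — major 3rd
A# — perfect 5th
C# — minor 7th
E# — major 9th
B# — major 13th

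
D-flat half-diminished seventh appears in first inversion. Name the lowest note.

D-flat half-diminished seventh in root position is D-flat–F-flat–A-double-flat–C-flat.
First inversion places the third in the bass, which is F-flat.

F-flat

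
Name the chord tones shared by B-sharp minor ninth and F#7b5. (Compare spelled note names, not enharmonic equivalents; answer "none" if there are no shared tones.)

A#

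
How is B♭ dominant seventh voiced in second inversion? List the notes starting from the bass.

F A-flat B-flat D

B♭ dominant seventh = B-flat–D–F–A-flat; second inversion → fifth (F) lowest.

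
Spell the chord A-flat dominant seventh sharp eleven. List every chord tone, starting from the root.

A-flat – C – E-flat – G-flat – D

Root A-flat, quality dominant seventh sharp eleven:
Root: A-flat
Major 3rd (3rd): C
Perfect 5th (5th): E-flat
Minor 7th (7th): G-flat
Augmented 11th (11th): D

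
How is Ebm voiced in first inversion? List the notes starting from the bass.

Gb  Bb  Eb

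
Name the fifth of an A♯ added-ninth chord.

A♯ added-ninth is built on A#; its 5th is a perfect 5th above the root.
A fifth above A uses the letter E, and the perfect 5th above A# is E#.

E#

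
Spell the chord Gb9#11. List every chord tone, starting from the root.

Gb, Bb, Db, Fb, Ab, C

Root Gb, quality dominant ninth sharp eleven:
- root: Gb
- major 3rd: Bb
- perfect 5th: Db
- minor 7th: Fb
- major 9th: Ab
- augmented 11th: C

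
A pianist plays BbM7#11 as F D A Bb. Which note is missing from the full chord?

E

The full BbM7#11 chord is Bb, D, F, A, E.
Comparing with the voicing, the augmented 11th (11th) — E — is absent.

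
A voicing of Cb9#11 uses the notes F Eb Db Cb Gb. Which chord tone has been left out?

Bbb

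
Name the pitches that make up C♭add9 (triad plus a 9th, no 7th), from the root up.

Cb – Eb – Gb – Db

Root Cb, quality added-ninth:
root → Cb
3rd (major 3rd) → Eb
5th (perfect 5th) → Gb
9th (major 9th) → Db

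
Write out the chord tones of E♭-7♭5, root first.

Eb – Gb – Bbb – Db

Root Eb, quality half-diminished seventh:
- root: Eb
- minor 3rd: Gb
- diminished 5th: Bbb
- minor 7th: Db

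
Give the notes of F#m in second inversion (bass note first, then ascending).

C#, F#, A

In root position, F#m is F#–A–C#.
Second inversion puts the fifth (C#) in the bass.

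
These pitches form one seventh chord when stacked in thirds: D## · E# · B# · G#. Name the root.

Arranged so that each adjacent pair is a third by letter name: E# – G# – B# – D##.
The bottom of that stack, E#, is the root (this is E# minor-major seventh).

E#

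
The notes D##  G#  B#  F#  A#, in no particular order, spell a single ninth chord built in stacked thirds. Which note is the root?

Stacking in thirds gives G# – B# – D## – F# – A#, so G# is the root — G# dominant ninth sharp five.

G#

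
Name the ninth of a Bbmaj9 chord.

C

Root of Bbmaj9 = Bb. The 9th is a major 9th: Bb up a major 9th → C.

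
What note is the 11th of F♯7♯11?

B♯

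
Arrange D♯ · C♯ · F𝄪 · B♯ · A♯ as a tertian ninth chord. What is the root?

B♯

Stacking in thirds gives B♯ – D♯ – F𝄪 – A♯ – C♯, so B♯ is the root — B♯ minor seventh flat nine.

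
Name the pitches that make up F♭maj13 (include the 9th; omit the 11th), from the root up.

Fb, Ab, Cb, Eb, Gb, Db

Root Fb, quality major thirteenth:
- root: Fb
- major 3rd: Ab
- perfect 5th: Cb
- major 7th: Eb
- major 9th: Gb
- major 13th: Db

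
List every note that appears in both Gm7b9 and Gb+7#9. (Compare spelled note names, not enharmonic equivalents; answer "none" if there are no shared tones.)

B♭, D

Gm7b9 = G, B♭, D, F, A♭.
Gb+7#9 = G♭, B♭, D, F♭, A.
Shared: B♭, D.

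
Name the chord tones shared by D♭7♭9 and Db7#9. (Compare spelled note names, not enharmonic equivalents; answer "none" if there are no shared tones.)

Db – F – Ab – Cb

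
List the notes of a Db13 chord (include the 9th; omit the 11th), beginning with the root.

Db, F, Ab, Cb, Eb, Bb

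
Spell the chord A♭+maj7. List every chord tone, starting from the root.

A♭+maj7: augmented major seventh on Ab.
- root: Ab
- major 3rd: C
- augmented 5th: E
- major 7th: G

Ab C E G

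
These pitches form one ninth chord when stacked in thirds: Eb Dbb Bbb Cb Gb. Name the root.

Cb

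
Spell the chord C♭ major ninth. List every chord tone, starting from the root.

C♭ major ninth: major ninth on Cb.
Root: Cb
Major 3rd (3rd): Eb
Perfect 5th (5th): Gb
Major 7th (7th): Bb
Major 9th (9th): Db

Cb, Eb, Gb, Bb, Db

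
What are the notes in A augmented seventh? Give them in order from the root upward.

A augmented seventh: augmented seventh on A.
A — root
C♯ — major 3rd
E♯ — augmented 5th
G — minor 7th

A C♯ E♯ G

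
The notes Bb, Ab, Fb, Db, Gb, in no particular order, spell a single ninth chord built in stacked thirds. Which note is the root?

Gb

Arranged so that each adjacent pair is a third by letter name: Gb – Bb – Db – Fb – Ab.
The bottom of that stack, Gb, is the root (this is Gb dominant ninth).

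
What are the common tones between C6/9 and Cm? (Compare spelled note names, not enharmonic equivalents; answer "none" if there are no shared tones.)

C  G

C6/9 = C, E, G, A, D.
Cm = C, Eb, G.
Shared: C, G.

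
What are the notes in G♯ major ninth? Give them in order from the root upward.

G♯ major ninth is a major ninth built on G#.
Root: G#
Major 3rd (3rd): B#
Perfect 5th (5th): D#
Major 7th (7th): F##
Major 9th (9th): A#

G#  B#  D#  F##  A#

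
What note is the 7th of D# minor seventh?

C♯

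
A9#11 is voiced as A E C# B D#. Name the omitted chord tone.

G

The full A9#11 chord is A, C#, E, G, B, D#.
Comparing with the voicing, the minor 7th (7th) — G — is absent.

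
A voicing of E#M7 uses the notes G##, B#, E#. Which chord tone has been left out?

D##

The full E#M7 chord is E#, G##, B#, D##.
Comparing with the voicing, the major 7th (7th) — D## — is absent.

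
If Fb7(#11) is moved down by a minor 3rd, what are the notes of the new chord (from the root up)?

Db  F  Ab  Cb  G

Fb down a minor 3rd → Db. New chord: Db dominant seventh sharp eleven.
Root: Db
Major 3rd (3rd): F
Perfect 5th (5th): Ab
Minor 7th (7th): Cb
Augmented 11th (11th): G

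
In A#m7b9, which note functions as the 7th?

G#

Root of A#m7b9 = A#. The 7th is a minor 7th: A# up a minor 7th → G#.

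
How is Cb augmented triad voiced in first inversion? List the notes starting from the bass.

E-flat, G, C-flat

In root position, Cb augmented triad is C-flat–E-flat–G.
First inversion puts the third (E-flat) in the bass.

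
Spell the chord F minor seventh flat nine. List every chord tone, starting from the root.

Root F, quality minor seventh flat nine:
- root: F
- minor 3rd: A-flat
- perfect 5th: C
- minor 7th: E-flat
- minor 9th: G-flat

F A-flat C E-flat G-flat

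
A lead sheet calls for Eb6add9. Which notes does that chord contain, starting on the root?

Eb  G  Bb  C  F

Root Eb, quality six-nine:
Root: Eb
Major 3rd (3rd): G
Perfect 5th (5th): Bb
Major 6th (6th): C
Major 9th (9th): F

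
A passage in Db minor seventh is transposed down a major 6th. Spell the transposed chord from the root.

Fb Abb Cb Ebb

Transposed root: Db → Fb (major 6th down). So we spell Fb minor seventh:
root → Fb
3rd (minor 3rd) → Abb
5th (perfect 5th) → Cb
7th (minor 7th) → Ebb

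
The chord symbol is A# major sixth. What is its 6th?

Root of A# major sixth = A-sharp. The 6th is a major 6th: A-sharp up a major 6th → F-double-sharp.

F-double-sharp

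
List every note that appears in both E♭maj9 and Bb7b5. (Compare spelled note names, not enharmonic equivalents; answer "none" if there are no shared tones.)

Bb – D

E♭maj9: Eb G Bb D F
Bb7b5: Bb D Fb Ab
Common to both → Bb, D.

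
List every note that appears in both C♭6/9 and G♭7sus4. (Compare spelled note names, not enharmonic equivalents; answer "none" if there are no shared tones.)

C♭6/9 = Cb, Eb, Gb, Ab, Db.
G♭7sus4 = Gb, Cb, Db, Fb.
Shared: Cb, Gb, Db.

Cb, Gb, Db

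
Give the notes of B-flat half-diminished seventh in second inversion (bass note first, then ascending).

F-flat, A-flat, B-flat, D-flat

In root position, B-flat half-diminished seventh is B-flat–D-flat–F-flat–A-flat.
Second inversion puts the fifth (F-flat) in the bass.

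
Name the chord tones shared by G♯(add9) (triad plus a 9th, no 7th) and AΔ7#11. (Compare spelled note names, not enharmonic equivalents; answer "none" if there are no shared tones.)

G♯(add9) = G#, B#, D#, A#.
AΔ7#11 = A, C#, E, G#, D#.
Shared: G#, D#.

G# – D#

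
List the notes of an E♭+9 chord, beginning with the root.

Eb  G  B  Db  F

E♭+9: dominant ninth sharp five on Eb.
- root: Eb
- major 3rd: G
- augmented 5th: B
- minor 7th: Db
- major 9th: F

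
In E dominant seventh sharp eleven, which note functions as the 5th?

B

E dominant seventh sharp eleven is built on E; its 5th is a perfect 5th above the root.
A fifth above E uses the letter B, and the perfect 5th above E is B.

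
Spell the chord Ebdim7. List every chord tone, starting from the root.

Ebdim7 is a diminished seventh built on E♭.
- root: E♭
- minor 3rd: G♭
- diminished 5th: B𝄫
- diminished 7th: D𝄫

E♭ – G♭ – B𝄫 – D𝄫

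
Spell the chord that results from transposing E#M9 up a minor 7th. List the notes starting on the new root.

D#, F##, A#, C##, E#

A minor 7th up from E# is D#, so the new chord is D# major ninth.
root → D#
3rd (major 3rd) → F##
5th (perfect 5th) → A#
7th (major 7th) → C##
9th (major 9th) → E#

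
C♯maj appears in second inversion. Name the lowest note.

C♯maj in root position is C#–E#–G#.
Second inversion places the fifth in the bass, which is G#.

G#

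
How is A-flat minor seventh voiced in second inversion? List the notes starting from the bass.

A-flat minor seventh = A-flat–C-flat–E-flat–G-flat; second inversion → fifth (E-flat) lowest.

E-flat – G-flat – A-flat – C-flat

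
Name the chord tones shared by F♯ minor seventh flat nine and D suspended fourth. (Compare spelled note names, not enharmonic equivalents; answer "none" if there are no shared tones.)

A, G

F♯ minor seventh flat nine = F-sharp, A, C-sharp, E, G.
D suspended fourth = D, G, A.
Shared: A, G.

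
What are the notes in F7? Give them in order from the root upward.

F7 is a dominant seventh built on F.
F — root
A — major 3rd
C — perfect 5th
Eb — minor 7th

F, A, C, Eb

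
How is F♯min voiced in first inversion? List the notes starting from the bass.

F♯min = F#–A–C#; first inversion → third (A) lowest.

A – C# – F#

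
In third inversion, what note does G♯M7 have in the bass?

F##

G♯M7 in root position is G#–B#–D#–F##.
Third inversion places the seventh in the bass, which is F##.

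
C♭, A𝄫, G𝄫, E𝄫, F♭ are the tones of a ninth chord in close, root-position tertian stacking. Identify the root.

F♭

Arranged so that each adjacent pair is a third by letter name: F♭ – A𝄫 – C♭ – E𝄫 – G𝄫.
The bottom of that stack, F♭, is the root (this is F♭ minor seventh flat nine).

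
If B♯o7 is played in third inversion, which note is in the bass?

A

B♯o7 in root position is B#–D#–F#–A.
Third inversion places the seventh in the bass, which is A.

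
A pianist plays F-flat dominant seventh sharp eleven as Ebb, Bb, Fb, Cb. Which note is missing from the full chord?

Ab

F-flat dominant seventh sharp eleven = Fb, Ab, Cb, Ebb, Bb. The voicing lacks the 3rd (major 3rd), Ab.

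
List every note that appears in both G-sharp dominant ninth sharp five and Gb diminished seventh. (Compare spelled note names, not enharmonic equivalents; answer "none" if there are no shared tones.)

G-sharp dominant ninth sharp five = G#, B#, D##, F#, A#.
Gb diminished seventh = Gb, Bbb, Dbb, Fbb.
Shared: none.

none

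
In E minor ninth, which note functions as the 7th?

D

Root of E minor ninth = E. The 7th is a minor 7th: E up a minor 7th → D.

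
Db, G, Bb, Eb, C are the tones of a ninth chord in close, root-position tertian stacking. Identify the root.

C

Stacking in thirds gives C – Eb – G – Bb – Db, so C is the root — C minor seventh flat nine.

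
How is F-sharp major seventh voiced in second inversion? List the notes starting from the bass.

C#, E#, F#, A#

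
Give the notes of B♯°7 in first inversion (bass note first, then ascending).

B♯°7 = B#–D#–F#–A; first inversion → third (D#) lowest.

D# F# A B#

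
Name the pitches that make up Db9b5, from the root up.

Root Db, quality dominant ninth flat five:
Root: Db
Major 3rd (3rd): F
Diminished 5th (5th): Abb
Minor 7th (7th): Cb
Major 9th (9th): Eb

Db F Abb Cb Eb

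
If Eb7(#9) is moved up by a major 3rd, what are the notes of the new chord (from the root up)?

G  B  D  F  A♯

Transposed root: E♭ → G (major 3rd up). So we spell G dominant seventh sharp nine:
Root: G
Major 3rd (3rd): B
Perfect 5th (5th): D
Minor 7th (7th): F
Augmented 9th (9th): A♯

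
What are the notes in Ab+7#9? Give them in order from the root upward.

A♭ C E G♭ B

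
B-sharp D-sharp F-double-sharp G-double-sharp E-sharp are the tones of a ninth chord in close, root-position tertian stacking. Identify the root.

Arranged so that each adjacent pair is a third by letter name: E-sharp – G-double-sharp – B-sharp – D-sharp – F-double-sharp.
The bottom of that stack, E-sharp, is the root (this is E-sharp dominant ninth).

E-sharp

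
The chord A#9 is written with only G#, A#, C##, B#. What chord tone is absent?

E#

The full A#9 chord is A#, C##, E#, G#, B#.
Comparing with the voicing, the perfect 5th (5th) — E# — is absent.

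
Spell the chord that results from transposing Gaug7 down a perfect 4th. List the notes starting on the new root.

D  F♯  A♯  C

Transposed root: G → D (perfect 4th down). So we spell D augmented seventh:
Root: D
Major 3rd (3rd): F♯
Augmented 5th (5th): A♯
Minor 7th (7th): C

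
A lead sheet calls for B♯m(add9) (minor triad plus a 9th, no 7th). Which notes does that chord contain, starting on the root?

B#  D#  F##  C##

Root B#, quality minor added-ninth:
B# — root
D# — minor 3rd
F## — perfect 5th
C## — major 9th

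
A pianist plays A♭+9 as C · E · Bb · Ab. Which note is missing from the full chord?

Gb

The full A♭+9 chord is Ab, C, E, Gb, Bb.
Comparing with the voicing, the minor 7th (7th) — Gb — is absent.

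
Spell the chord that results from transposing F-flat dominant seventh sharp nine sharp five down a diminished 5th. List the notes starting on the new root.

B-flat  D  F-sharp  A-flat  C-sharp

F-flat down a diminished 5th → B-flat. New chord: B-flat dominant seventh sharp nine sharp five.
- root: B-flat
- major 3rd: D
- augmented 5th: F-sharp
- minor 7th: A-flat
- augmented 9th: C-sharp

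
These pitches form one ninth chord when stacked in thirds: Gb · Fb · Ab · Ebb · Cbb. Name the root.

Fb

Stacking in thirds gives Fb – Ab – Cbb – Ebb – Gb, so Fb is the root — Fb dominant ninth flat five.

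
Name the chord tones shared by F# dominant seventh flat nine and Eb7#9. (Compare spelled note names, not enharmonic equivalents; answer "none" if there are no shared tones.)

F♯  G

F# dominant seventh flat nine: F♯ A♯ C♯ E G
Eb7#9: E♭ G B♭ D♭ F♯
Common to both → F♯, G.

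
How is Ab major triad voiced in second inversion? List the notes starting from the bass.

Eb, Ab, C

In root position, Ab major triad is Ab–C–Eb.
Second inversion puts the fifth (Eb) in the bass.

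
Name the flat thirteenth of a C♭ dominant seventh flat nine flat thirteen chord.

A-double-flat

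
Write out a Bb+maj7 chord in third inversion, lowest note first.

Bb+maj7 = Bb–D–F#–A; third inversion → seventh (A) lowest.

A Bb D F#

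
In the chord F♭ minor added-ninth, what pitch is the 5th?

C-flat

Root of F♭ minor added-ninth = F-flat. The 5th is a perfect 5th: F-flat up a perfect 5th → C-flat.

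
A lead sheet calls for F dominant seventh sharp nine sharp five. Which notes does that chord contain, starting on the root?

F, A, C#, Eb, G#

Root F, quality dominant seventh sharp nine sharp five:
root → F
3rd (major 3rd) → A
5th (augmented 5th) → C#
7th (minor 7th) → Eb
9th (augmented 9th) → G#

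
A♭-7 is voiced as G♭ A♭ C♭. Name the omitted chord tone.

A♭-7 = A♭, C♭, E♭, G♭. The voicing lacks the 5th (perfect 5th), E♭.

E♭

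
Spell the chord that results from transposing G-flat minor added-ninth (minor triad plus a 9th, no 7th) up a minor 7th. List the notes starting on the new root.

F-flat – A-double-flat – C-flat – G-flat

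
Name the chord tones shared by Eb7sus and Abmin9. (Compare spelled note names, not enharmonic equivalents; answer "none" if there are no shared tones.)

Eb, Ab, Bb

Eb7sus = Eb, Ab, Bb, Db.
Abmin9 = Ab, Cb, Eb, Gb, Bb.
Shared: Eb, Ab, Bb.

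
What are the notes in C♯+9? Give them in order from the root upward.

C♯, E♯, G𝄪, B, D♯

Root C♯, quality dominant ninth sharp five:
Root: C♯
Major 3rd (3rd): E♯
Augmented 5th (5th): G𝄪
Minor 7th (7th): B
Major 9th (9th): D♯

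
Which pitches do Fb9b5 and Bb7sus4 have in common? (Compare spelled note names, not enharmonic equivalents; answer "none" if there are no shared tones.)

Ab

Fb9b5 = Fb, Ab, Cbb, Ebb, Gb.
Bb7sus4 = Bb, Eb, F, Ab.
Shared: Ab.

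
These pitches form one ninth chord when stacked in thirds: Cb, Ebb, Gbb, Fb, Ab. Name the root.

Arranged so that each adjacent pair is a third by letter name: Fb – Ab – Cb – Ebb – Gbb.
The bottom of that stack, Fb, is the root (this is Fb dominant seventh flat nine).

Fb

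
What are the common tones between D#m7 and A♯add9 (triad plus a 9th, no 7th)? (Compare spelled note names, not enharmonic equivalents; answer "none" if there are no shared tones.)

D#m7 = D#, F#, A#, C#.
A♯add9 = A#, C##, E#, B#.
Shared: A#.

A#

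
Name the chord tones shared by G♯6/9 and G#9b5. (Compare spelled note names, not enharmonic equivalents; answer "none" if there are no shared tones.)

G♯6/9 = G♯, B♯, D♯, E♯, A♯.
G#9b5 = G♯, B♯, D, F♯, A♯.
Shared: G♯, B♯, A♯.

G♯ – B♯ – A♯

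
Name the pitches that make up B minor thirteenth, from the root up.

B D F# A C# E G#

Root B, quality minor thirteenth:
Root: B
Minor 3rd (3rd): D
Perfect 5th (5th): F#
Minor 7th (7th): A
Major 9th (9th): C#
Perfect 11th (11th): E
Major 13th (13th): G#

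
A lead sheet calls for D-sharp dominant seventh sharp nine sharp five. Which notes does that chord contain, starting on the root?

D# F## A## C# E##

D-sharp dominant seventh sharp nine sharp five is a dominant seventh sharp nine sharp five built on D#.
Root: D#
Major 3rd (3rd): F##
Augmented 5th (5th): A##
Minor 7th (7th): C#
Augmented 9th (9th): E##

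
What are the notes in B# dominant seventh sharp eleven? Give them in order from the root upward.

B# dominant seventh sharp eleven: dominant seventh sharp eleven on B#.
Root: B#
Major 3rd (3rd): D##
Perfect 5th (5th): F##
Minor 7th (7th): A#
Augmented 11th (11th): E##

B#, D##, F##, A#, E##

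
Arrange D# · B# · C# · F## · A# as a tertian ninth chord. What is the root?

B#

Arranged so that each adjacent pair is a third by letter name: B# – D# – F## – A# – C#.
The bottom of that stack, B#, is the root (this is B# minor seventh flat nine).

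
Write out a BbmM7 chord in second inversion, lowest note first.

BbmM7 = B♭–D♭–F–A; second inversion → fifth (F) lowest.

F, A, B♭, D♭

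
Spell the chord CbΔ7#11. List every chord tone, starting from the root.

Cb – Eb – Gb – Bb – F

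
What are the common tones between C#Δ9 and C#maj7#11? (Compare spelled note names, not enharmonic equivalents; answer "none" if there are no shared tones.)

C#, E#, G#, B#

C#Δ9: C# E# G# B# D#
C#maj7#11: C# E# G# B# F##
Common to both → C#, E#, G#, B#.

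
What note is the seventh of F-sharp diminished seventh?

Root of F-sharp diminished seventh = F♯. The 7th is a diminished 7th: F♯ up a diminished 7th → E♭.

E♭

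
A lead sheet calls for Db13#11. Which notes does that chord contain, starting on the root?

Db, F, Ab, Cb, Eb, G, Bb

Db13#11: dominant thirteenth sharp eleven on Db.
root → Db
3rd (major 3rd) → F
5th (perfect 5th) → Ab
7th (minor 7th) → Cb
9th (major 9th) → Eb
11th (augmented 11th) → G
13th (major 13th) → Bb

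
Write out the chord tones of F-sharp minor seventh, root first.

F# A C# E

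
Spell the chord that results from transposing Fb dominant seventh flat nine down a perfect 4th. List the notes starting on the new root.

Cb, Eb, Gb, Bbb, Dbb

A perfect 4th down from Fb is Cb, so the new chord is Cb dominant seventh flat nine.
- root: Cb
- major 3rd: Eb
- perfect 5th: Gb
- minor 7th: Bbb
- minor 9th: Dbb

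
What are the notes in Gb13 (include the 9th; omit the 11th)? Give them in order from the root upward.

Gb, Bb, Db, Fb, Ab, Eb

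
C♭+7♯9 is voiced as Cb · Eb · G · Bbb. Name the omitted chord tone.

C♭+7♯9 = Cb, Eb, G, Bbb, D. The voicing lacks the 9th (augmented 9th), D.

D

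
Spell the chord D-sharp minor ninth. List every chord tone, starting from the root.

D-sharp – F-sharp – A-sharp – C-sharp – E-sharp

D-sharp minor ninth is a minor ninth built on D-sharp.
D-sharp — root
F-sharp — minor 3rd
A-sharp — perfect 5th
C-sharp — minor 7th
E-sharp — major 9th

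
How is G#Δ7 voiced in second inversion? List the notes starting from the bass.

D♯, F𝄪, G♯, B♯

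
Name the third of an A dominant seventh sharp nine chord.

Root of A dominant seventh sharp nine = A. The 3rd is a major 3rd: A up a major 3rd → C#.

C#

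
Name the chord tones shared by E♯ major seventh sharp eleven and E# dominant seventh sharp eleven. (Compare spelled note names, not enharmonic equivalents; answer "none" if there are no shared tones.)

E♯ major seventh sharp eleven = E-sharp, G-double-sharp, B-sharp, D-double-sharp, A-double-sharp.
E# dominant seventh sharp eleven = E-sharp, G-double-sharp, B-sharp, D-sharp, A-double-sharp.
Shared: E-sharp, G-double-sharp, B-sharp, A-double-sharp.

E-sharp G-double-sharp B-sharp A-double-sharp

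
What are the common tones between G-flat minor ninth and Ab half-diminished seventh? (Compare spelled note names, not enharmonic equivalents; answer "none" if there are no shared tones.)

G-flat, A-flat

G-flat minor ninth: G-flat B-double-flat D-flat F-flat A-flat
Ab half-diminished seventh: A-flat C-flat E-double-flat G-flat
Common to both → G-flat, A-flat.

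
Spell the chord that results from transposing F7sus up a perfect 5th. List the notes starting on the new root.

F up a perfect 5th → C. New chord: C dominant seventh suspended fourth.
- root: C
- perfect 4th: F
- perfect 5th: G
- minor 7th: Bb

C, F, G, Bb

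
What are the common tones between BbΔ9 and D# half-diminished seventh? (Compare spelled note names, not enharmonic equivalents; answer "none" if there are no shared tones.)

BbΔ9: Bb D F A C
D# half-diminished seventh: D# F# A C#
Common to both → A.

A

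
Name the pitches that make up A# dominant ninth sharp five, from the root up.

Root A-sharp, quality dominant ninth sharp five:
A-sharp — root
C-double-sharp — major 3rd
E-double-sharp — augmented 5th
G-sharp — minor 7th
B-sharp — major 9th

A-sharp C-double-sharp E-double-sharp G-sharp B-sharp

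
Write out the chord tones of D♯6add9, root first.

D♯  F𝄪  A♯  B♯  E♯

Root D♯, quality six-nine:
root → D♯
3rd (major 3rd) → F𝄪
5th (perfect 5th) → A♯
6th (major 6th) → B♯
9th (major 9th) → E♯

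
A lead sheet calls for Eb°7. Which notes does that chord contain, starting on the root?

Eb  Gb  Bbb  Dbb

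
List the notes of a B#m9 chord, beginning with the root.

B#  D#  F##  A#  C##

B#m9 is a minor ninth built on B#.
- root: B#
- minor 3rd: D#
- perfect 5th: F##
- minor 7th: A#
- major 9th: C##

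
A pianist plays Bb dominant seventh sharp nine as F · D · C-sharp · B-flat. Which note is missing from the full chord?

A-flat

Bb dominant seventh sharp nine = B-flat, D, F, A-flat, C-sharp. The voicing lacks the 7th (minor 7th), A-flat.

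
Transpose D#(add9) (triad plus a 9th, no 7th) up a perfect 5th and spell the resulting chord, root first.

A#  C##  E#  B#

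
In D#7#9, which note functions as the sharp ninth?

E##

D#7#9 is built on D#; its 9th is an augmented 9th above the root.
A second above D uses the letter E, and the augmented 9th above D# is E##.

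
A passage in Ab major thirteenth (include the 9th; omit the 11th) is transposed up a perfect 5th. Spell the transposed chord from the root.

E-flat – G – B-flat – D – F – C

A-flat up a perfect 5th → E-flat. New chord: E-flat major thirteenth.
E-flat — root
G — major 3rd
B-flat — perfect 5th
D — major 7th
F — major 9th
C — major 13th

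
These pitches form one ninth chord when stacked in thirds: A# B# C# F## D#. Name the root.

Stacking in thirds gives B# – D# – F## – A# – C#, so B# is the root — B# minor seventh flat nine.

B#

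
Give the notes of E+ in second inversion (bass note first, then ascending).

In root position, E+ is E–G#–B#.
Second inversion puts the fifth (B#) in the bass.

B#, E, G#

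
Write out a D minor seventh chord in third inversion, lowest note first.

C, D, F, A

In root position, D minor seventh is D–F–A–C.
Third inversion puts the seventh (C) in the bass.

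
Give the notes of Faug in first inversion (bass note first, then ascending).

In root position, Faug is F–A–C♯.
First inversion puts the third (A) in the bass.

A, C♯, F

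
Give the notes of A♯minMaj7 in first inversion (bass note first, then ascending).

C# – E# – G## – A#

A♯minMaj7 = A#–C#–E#–G##; first inversion → third (C#) lowest.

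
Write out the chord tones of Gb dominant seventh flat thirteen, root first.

G-flat – B-flat – D-flat – F-flat – E-double-flat

Root G-flat, quality dominant seventh flat thirteen:
root → G-flat
3rd (major 3rd) → B-flat
5th (perfect 5th) → D-flat
7th (minor 7th) → F-flat
13th (minor 13th) → E-double-flat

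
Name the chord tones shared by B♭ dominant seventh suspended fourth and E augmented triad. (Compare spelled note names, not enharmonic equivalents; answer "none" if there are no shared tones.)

B♭ dominant seventh suspended fourth = B♭, E♭, F, A♭.
E augmented triad = E, G♯, B♯.
Shared: none.

none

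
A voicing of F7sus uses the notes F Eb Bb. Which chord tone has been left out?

F7sus = F, Bb, C, Eb. The voicing lacks the 5th (perfect 5th), C.

C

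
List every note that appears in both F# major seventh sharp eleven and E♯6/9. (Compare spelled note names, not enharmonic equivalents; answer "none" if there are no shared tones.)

E# – B#

F# major seventh sharp eleven = F#, A#, C#, E#, B#.
E♯6/9 = E#, G##, B#, C##, F##.
Shared: E#, B#.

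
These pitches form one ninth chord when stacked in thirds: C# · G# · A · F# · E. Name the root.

Arranged so that each adjacent pair is a third by letter name: F# – A – C# – E – G#.
The bottom of that stack, F#, is the root (this is F# minor ninth).

F#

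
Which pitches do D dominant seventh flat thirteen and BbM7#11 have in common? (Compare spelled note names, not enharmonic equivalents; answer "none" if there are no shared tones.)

D  A  Bb

D dominant seventh flat thirteen: D F# A C Bb
BbM7#11: Bb D F A E
Common to both → D, A, Bb.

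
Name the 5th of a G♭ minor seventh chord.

Root of G♭ minor seventh = Gb. The 5th is a perfect 5th: Gb up a perfect 5th → Db.

Db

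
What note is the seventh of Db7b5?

Db7b5 is built on Db; its 7th is a minor 7th above the root.
A seventh above D uses the letter C, and the minor 7th above Db is Cb.

Cb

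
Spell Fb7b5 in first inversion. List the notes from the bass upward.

In root position, Fb7b5 is F♭–A♭–C𝄫–E𝄫.
First inversion puts the third (A♭) in the bass.

A♭ – C𝄫 – E𝄫 – F♭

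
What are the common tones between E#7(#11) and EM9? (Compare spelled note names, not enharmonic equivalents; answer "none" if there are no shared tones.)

D#

E#7(#11): E# G## B# D# A##
EM9: E G# B D# F#
Common to both → D#.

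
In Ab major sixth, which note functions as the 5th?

Ab major sixth is built on Ab; its 5th is a perfect 5th above the root.
A fifth above A uses the letter E, and the perfect 5th above Ab is Eb.

Eb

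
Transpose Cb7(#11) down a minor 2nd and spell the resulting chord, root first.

Bb, D, F, Ab, E

A minor 2nd down from Cb is Bb, so the new chord is Bb dominant seventh sharp eleven.
- root: Bb
- major 3rd: D
- perfect 5th: F
- minor 7th: Ab
- augmented 11th: E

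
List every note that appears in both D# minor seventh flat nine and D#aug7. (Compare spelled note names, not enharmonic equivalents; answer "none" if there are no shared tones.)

D# minor seventh flat nine = D♯, F♯, A♯, C♯, E.
D#aug7 = D♯, F𝄪, A𝄪, C♯.
Shared: D♯, C♯.

D♯, C♯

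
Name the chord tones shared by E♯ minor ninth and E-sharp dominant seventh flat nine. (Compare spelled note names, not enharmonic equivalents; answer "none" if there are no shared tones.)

E-sharp, B-sharp, D-sharp

E♯ minor ninth = E-sharp, G-sharp, B-sharp, D-sharp, F-double-sharp.
E-sharp dominant seventh flat nine = E-sharp, G-double-sharp, B-sharp, D-sharp, F-sharp.
Shared: E-sharp, B-sharp, D-sharp.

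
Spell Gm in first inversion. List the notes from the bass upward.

Bb, D, G

In root position, Gm is G–Bb–D.
First inversion puts the third (Bb) in the bass.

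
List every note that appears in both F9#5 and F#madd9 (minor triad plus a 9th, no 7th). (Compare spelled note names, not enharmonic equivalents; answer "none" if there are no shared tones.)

F9#5 = F, A, C♯, E♭, G.
F#madd9 = F♯, A, C♯, G♯.
Shared: A, C♯.

A – C♯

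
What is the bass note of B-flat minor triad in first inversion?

B-flat minor triad in root position is B-flat–D-flat–F.
First inversion places the third in the bass, which is D-flat.

D-flat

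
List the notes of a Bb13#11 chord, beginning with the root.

Bb, D, F, Ab, C, E, G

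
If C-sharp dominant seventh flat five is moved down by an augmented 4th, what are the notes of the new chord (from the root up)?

G  B  Db  F

An augmented 4th down from C# is G, so the new chord is G dominant seventh flat five.
G — root
B — major 3rd
Db — diminished 5th
F — minor 7th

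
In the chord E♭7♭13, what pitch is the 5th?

E♭7♭13 is built on Eb; its 5th is a perfect 5th above the root.
A fifth above E uses the letter B, and the perfect 5th above Eb is Bb.

Bb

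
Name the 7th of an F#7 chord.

F#7 is built on F#; its 7th is a minor 7th above the root.
A seventh above F uses the letter E, and the minor 7th above F# is E.

E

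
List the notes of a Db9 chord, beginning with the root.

D♭, F, A♭, C♭, E♭

Db9: dominant ninth on D♭.
root → D♭
3rd (major 3rd) → F
5th (perfect 5th) → A♭
7th (minor 7th) → C♭
9th (major 9th) → E♭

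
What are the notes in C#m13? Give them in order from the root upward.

C#m13 is a minor thirteenth built on C#.
Root: C#
Minor 3rd (3rd): E
Perfect 5th (5th): G#
Minor 7th (7th): B
Major 9th (9th): D#
Perfect 11th (11th): F#
Major 13th (13th): A#

C#, E, G#, B, D#, F#, A#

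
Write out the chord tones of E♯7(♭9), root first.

E♯7(♭9) is a dominant seventh flat nine built on E♯.
Root: E♯
Major 3rd (3rd): G𝄪
Perfect 5th (5th): B♯
Minor 7th (7th): D♯
Minor 9th (9th): F♯

E♯ G𝄪 B♯ D♯ F♯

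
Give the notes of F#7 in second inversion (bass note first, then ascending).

In root position, F#7 is F♯–A♯–C♯–E.
Second inversion puts the fifth (C♯) in the bass.

C♯ E F♯ A♯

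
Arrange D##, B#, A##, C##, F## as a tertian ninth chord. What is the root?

Arranged so that each adjacent pair is a third by letter name: B# – D## – F## – A## – C##.
The bottom of that stack, B#, is the root (this is B# major ninth).

B#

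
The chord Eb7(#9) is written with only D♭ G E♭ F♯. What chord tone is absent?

B♭

The full Eb7(#9) chord is E♭, G, B♭, D♭, F♯.
Comparing with the voicing, the perfect 5th (5th) — B♭ — is absent.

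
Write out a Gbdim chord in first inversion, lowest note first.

In root position, Gbdim is Gb–Bbb–Dbb.
First inversion puts the third (Bbb) in the bass.

Bbb, Dbb, Gb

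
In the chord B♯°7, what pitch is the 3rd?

D#

Root of B♯°7 = B#. The 3rd is a minor 3rd: B# up a minor 3rd → D#.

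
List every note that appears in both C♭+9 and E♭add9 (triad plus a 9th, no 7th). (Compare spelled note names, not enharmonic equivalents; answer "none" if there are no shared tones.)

C♭+9 = Cb, Eb, G, Bbb, Db.
E♭add9 = Eb, G, Bb, F.
Shared: Eb, G.

Eb, G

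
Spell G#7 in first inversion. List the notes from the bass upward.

G#7 = G♯–B♯–D♯–F♯; first inversion → third (B♯) lowest.

B♯, D♯, F♯, G♯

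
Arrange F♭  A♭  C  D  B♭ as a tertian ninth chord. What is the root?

B♭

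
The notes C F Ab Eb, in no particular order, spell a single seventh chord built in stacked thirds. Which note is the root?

Stacking in thirds gives F – Ab – C – Eb, so F is the root — F minor seventh.

F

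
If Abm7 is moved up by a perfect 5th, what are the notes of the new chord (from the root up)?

A perfect 5th up from A♭ is E♭, so the new chord is E♭ minor seventh.
Root: E♭
Minor 3rd (3rd): G♭
Perfect 5th (5th): B♭
Minor 7th (7th): D♭

E♭  G♭  B♭  D♭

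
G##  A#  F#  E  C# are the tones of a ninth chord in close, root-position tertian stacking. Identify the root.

F#

Stacking in thirds gives F# – A# – C# – E – G##, so F# is the root — F# dominant seventh sharp nine.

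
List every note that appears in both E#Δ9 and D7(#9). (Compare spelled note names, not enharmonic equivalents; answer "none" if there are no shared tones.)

E#

E#Δ9 = E#, G##, B#, D##, F##.
D7(#9) = D, F#, A, C, E#.
Shared: E#.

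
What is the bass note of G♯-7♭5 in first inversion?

G♯-7♭5 = G#–B–D–F#. First inversion → third in the bass = B.

B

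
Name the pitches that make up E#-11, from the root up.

Root E#, quality minor eleventh:
- root: E#
- minor 3rd: G#
- perfect 5th: B#
- minor 7th: D#
- major 9th: F##
- perfect 11th: A#

E#  G#  B#  D#  F##  A#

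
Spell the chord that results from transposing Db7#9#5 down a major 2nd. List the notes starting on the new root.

A major 2nd down from Db is Cb, so the new chord is Cb dominant seventh sharp nine sharp five.
Cb — root
Eb — major 3rd
G — augmented 5th
Bbb — minor 7th
D — augmented 9th

Cb Eb G Bbb D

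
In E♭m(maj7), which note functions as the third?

Gb

E♭m(maj7) is built on Eb; its 3rd is a minor 3rd above the root.
A third above E uses the letter G, and the minor 3rd above Eb is Gb.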